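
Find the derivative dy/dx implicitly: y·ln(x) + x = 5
Take d/dx of both sides. Since y is implicitly a function of x, the chain rule attaches a y' = dy/dx factor whenever we differentiate through y.

Set F(x, y) = (left side) − (right side), so the curve is F = 0. Differentiating each term of F:
  d/dx[x] = 1
  d/dx[y·ln(x)] = y'·ln(x) + y/x
  d/dx[-5] = 0

Collecting, the y'-free part is the partial derivative in x and the y' coefficient is the partial derivative in y:
  ∂F/∂x = 1 + y/x
  ∂F/∂y = ln(x)

so d/dx[F(x, y(x))] = ∂F/∂x + (∂F/∂y)·y' = 0. Rearranging,
  dy/dx = -(∂F/∂x)/(∂F/∂y) = -(1 + y/x)/(ln(x))
        = -((x + y)/x)/(ln(x)) = (-x - y)/(x·ln(x))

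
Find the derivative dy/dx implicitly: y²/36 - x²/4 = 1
Take d/dx of both sides. Since y is implicitly a function of x, the chain rule attaches a y' = dy/dx factor whenever we differentiate through y.

Set F(x, y) = (left side) − (right side), so the curve is F = 0. Differentiating each term of F:
  d/dx[-x^2/4] = -x/2
  d/dx[y^2/36] = y·y'/18
  d/dx[-1] = 0

Collecting, the y'-free part is the partial derivative in x and the y' coefficient is the partial derivative in y:
  ∂F/∂x = -x/2
  ∂F/∂y = y/18

so d/dx[F(x, y(x))] = ∂F/∂x + (∂F/∂y)·y' = 0. Rearranging,
  dy/dx = -(∂F/∂x)/(∂F/∂y) = -(-x/2)/(y/18) = 9x/y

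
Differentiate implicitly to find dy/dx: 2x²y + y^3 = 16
Differentiate both sides with respect to x, treating y as y(x). By the chain rule, any term containing y contributes a factor of y' = dy/dx when we differentiate it.

Move every term to one side and write the relation as F(x, y) = 0. Term by term,
  d/dx[2x^2y] = 2x^2·y' + 4xy
  d/dx[y^3] = 3y^2·y'
  d/dx[-16] = 0

The pieces without y' make up ∂F/∂x and the coefficient of y' is ∂F/∂y:
  ∂F/∂x = 4xy,
  ∂F/∂y = 2x^2 + 3y^2.

Since d/dx[F] = ∂F/∂x + (∂F/∂y)·y' = 0, solve for y':
  (∂F/∂y)·y' = -∂F/∂x
  dy/dx = -(∂F/∂x)/(∂F/∂y) = -(4xy)/(2x^2 + 3y^2) = -4xy/(2x^2 + 3y^2)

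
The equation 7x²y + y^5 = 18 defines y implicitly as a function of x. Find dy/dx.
Differentiate both sides with respect to x, treating y as y(x). By the chain rule, any term containing y contributes a factor of y' = dy/dx when we differentiate it.

Move every term to one side and write the relation as F(x, y) = 0. Term by term,
  d/dx[7x^2y] = 7x^2·y' + 14xy
  d/dx[y^5] = 5y^4·y'
  d/dx[-18] = 0

The pieces without y' make up ∂F/∂x and the coefficient of y' is ∂F/∂y:
  ∂F/∂x = 14xy,
  ∂F/∂y = 7x^2 + 5y^4.

Since d/dx[F] = ∂F/∂x + (∂F/∂y)·y' = 0, solve for y':
  (∂F/∂y)·y' = -∂F/∂x
  dy/dx = -(∂F/∂x)/(∂F/∂y) = -(14xy)/(7x^2 + 5y^4) = -14xy/(7x^2 + 5y^4)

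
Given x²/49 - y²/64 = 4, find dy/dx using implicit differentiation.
Take d/dx of both sides. Since y is implicitly a function of x, the chain rule attaches a y' = dy/dx factor whenever we differentiate through y.

Set F(x, y) = (left side) − (right side), so the curve is F = 0. Differentiating each term of F:
  d/dx[x^2/49] = 2x/49
  d/dx[-y^2/64] = -y·y'/32
  d/dx[-4] = 0

Collecting, the y'-free part is the partial derivative in x and the y' coefficient is the partial derivative in y:
  ∂F/∂x = 2x/49
  ∂F/∂y = -y/32

so d/dx[F(x, y(x))] = ∂F/∂x + (∂F/∂y)·y' = 0. Rearranging,
  dy/dx = -(∂F/∂x)/(∂F/∂y) = -(2x/49)/(-y/32) = 64x/(49y)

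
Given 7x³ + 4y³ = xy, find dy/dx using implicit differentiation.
Differentiate the relation implicitly: treat y = y(x) and apply the chain rule, so every y-derivative picks up a y' = dy/dx factor.

With everything moved to the left-hand side, differentiate term by term:
  d/dx[7x^3] = 21x^2
  d/dx[-xy] = -x·y' - y
  d/dx[4y^3] = 12y^2·y'

Separating the contributions that come from x directly and those that come through y:
  without y':      21x^2 - y
  multiplying y':  -x + 12y^2

so (21x^2 - y) + (-x + 12y^2)·y' = 0, and therefore
  dy/dx = -(21x^2 - y)/(-x + 12y^2) = (21x^2 - y)/(x - 12y^2)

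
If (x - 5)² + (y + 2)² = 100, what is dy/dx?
Take d/dx of both sides. Since y is implicitly a function of x, the chain rule attaches a y' = dy/dx factor whenever we differentiate through y.

Set F(x, y) = (left side) − (right side), so the curve is F = 0. Differentiating each term of F:
  d/dx[(x - 5)^2] = 2x - 10
  d/dx[(y + 2)^2] = 2·y'(y + 2)
  d/dx[-100] = 0

Collecting, the y'-free part is the partial derivative in x and the y' coefficient is the partial derivative in y:
  ∂F/∂x = 2x - 10
  ∂F/∂y = 2y + 4

so d/dx[F(x, y(x))] = ∂F/∂x + (∂F/∂y)·y' = 0. Rearranging,
  dy/dx = -(∂F/∂x)/(∂F/∂y) = -(2x - 10)/(2y + 4) = (5 - x)/(y + 2)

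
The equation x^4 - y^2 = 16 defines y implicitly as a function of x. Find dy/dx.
Take d/dx of both sides. Since y is implicitly a function of x, the chain rule attaches a y' = dy/dx factor whenever we differentiate through y.

Set F(x, y) = (left side) − (right side), so the curve is F = 0. Differentiating each term of F:
  d/dx[x^4] = 4x^3
  d/dx[-y^2] = -2y·y'
  d/dx[-16] = 0

Collecting, the y'-free part is the partial derivative in x and the y' coefficient is the partial derivative in y:
  ∂F/∂x = 4x^3
  ∂F/∂y = -2y

so d/dx[F(x, y(x))] = ∂F/∂x + (∂F/∂y)·y' = 0. Rearranging,
  dy/dx = -(∂F/∂x)/(∂F/∂y) = -(4x^3)/(-2y) = 2x^3/y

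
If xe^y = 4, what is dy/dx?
Apply d/dx to both sides, remembering that y depends on x. Each occurrence of y therefore brings in a y' = dy/dx via the chain rule.

With F(x, y) equal to the left-hand side minus the right, differentiate F term by term:
  d/dx[x·e^(y)] = x·y'·e^(y) + e^(y)
  d/dx[-4] = 0
Adding these up, d/dx[F] = 0 becomes
  (e^(y)) + (x·e^(y))·y' = 0,
so isolating y',
  dy/dx = -(e^(y))/(x·e^(y)) = -1/x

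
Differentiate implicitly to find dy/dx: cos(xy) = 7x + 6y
Take d/dx of both sides. Since y is implicitly a function of x, the chain rule attaches a y' = dy/dx factor whenever we differentiate through y.

Set F(x, y) = (left side) − (right side), so the curve is F = 0. Differentiating each term of F:
  d/dx[-7x] = -7
  d/dx[-6y] = -6·y'
  d/dx[cos(xy)] = -(x·y' + y)·sin(xy)

Collecting, the y'-free part is the partial derivative in x and the y' coefficient is the partial derivative in y:
  ∂F/∂x = -y·sin(xy) - 7
  ∂F/∂y = -x·sin(xy) - 6

so d/dx[F(x, y(x))] = ∂F/∂x + (∂F/∂y)·y' = 0. Rearranging,
  dy/dx = -(∂F/∂x)/(∂F/∂y) = -(-y·sin(xy) - 7)/(-x·sin(xy) - 6) = -(y·sin(xy) + 7)/(x·sin(xy) + 6)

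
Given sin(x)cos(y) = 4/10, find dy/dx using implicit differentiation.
Differentiate the relation implicitly: treat y = y(x) and apply the chain rule, so every y-derivative picks up a y' = dy/dx factor.

With everything moved to the left-hand side, differentiate term by term:
  d/dx[sin(x)·cos(y)] = -y'·sin(x)·sin(y) + cos(x)·cos(y)
  d/dx[-2/5] = 0

Separating the contributions that come from x directly and those that come through y:
  without y':      cos(x)·cos(y)
  multiplying y':  -sin(x)·sin(y)

so (cos(x)·cos(y)) + (-sin(x)·sin(y))·y' = 0, and therefore
  dy/dx = -(cos(x)·cos(y))/(-sin(x)·sin(y)) = 1/(tan(x)·tan(y))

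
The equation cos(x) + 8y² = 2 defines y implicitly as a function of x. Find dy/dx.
Apply d/dx to both sides, remembering that y depends on x. Each occurrence of y therefore brings in a y' = dy/dx via the chain rule.

With F(x, y) equal to the left-hand side minus the right, differentiate F term by term:
  d/dx[8y^2] = 16y·y'
  d/dx[cos(x)] = -sin(x)
  d/dx[-2] = 0
Adding these up, d/dx[F] = 0 becomes
  (-sin(x)) + (16y)·y' = 0,
so isolating y',
  dy/dx = -(-sin(x))/(16y) = sin(x)/(16y)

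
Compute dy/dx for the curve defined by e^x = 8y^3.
Differentiate the relation implicitly: treat y = y(x) and apply the chain rule, so every y-derivative picks up a y' = dy/dx factor.

With everything moved to the left-hand side, differentiate term by term:
  d/dx[-8y^3] = -24y^2·y'
  d/dx[e^(x)] = e^(x)

Separating the contributions that come from x directly and those that come through y:
  without y':      e^(x)
  multiplying y':  -24y^2

so (e^(x)) + (-24y^2)·y' = 0, and therefore
  dy/dx = -(e^(x))/(-24y^2) = e^(x)/(24y^2)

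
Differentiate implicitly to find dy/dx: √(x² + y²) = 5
Take d/dx of both sides. Since y is implicitly a function of x, the chain rule attaches a y' = dy/dx factor whenever we differentiate through y.

Set F(x, y) = (left side) − (right side), so the curve is F = 0. Differentiating each term of F:
  d/dx[√(x^2 + y^2)] = (x + y·y')/√(x^2 + y^2)
  d/dx[-5] = 0

Collecting, the y'-free part is the partial derivative in x and the y' coefficient is the partial derivative in y:
  ∂F/∂x = x/√(x^2 + y^2)
  ∂F/∂y = y/√(x^2 + y^2)

so d/dx[F(x, y(x))] = ∂F/∂x + (∂F/∂y)·y' = 0. Rearranging,
  dy/dx = -(∂F/∂x)/(∂F/∂y) = -(x/√(x^2 + y^2))/(y/√(x^2 + y^2)) = -x/y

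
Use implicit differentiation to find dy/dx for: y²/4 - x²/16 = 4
Apply d/dx to both sides, remembering that y depends on x. Each occurrence of y therefore brings in a y' = dy/dx via the chain rule.

With F(x, y) equal to the left-hand side minus the right, differentiate F term by term:
  d/dx[-x^2/16] = -x/8
  d/dx[y^2/4] = y·y'/2
  d/dx[-4] = 0
Adding these up, d/dx[F] = 0 becomes
  (-x/8) + (y/2)·y' = 0,
so isolating y',
  dy/dx = -(-x/8)/(y/2) = x/(4y)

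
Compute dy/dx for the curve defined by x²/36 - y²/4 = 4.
Differentiate both sides with respect to x, treating y as y(x). By the chain rule, any term containing y contributes a factor of y' = dy/dx when we differentiate it.

Move every term to one side and write the relation as F(x, y) = 0. Term by term,
  d/dx[x^2/36] = x/18
  d/dx[-y^2/4] = -y·y'/2
  d/dx[-4] = 0

The pieces without y' make up ∂F/∂x and the coefficient of y' is ∂F/∂y:
  ∂F/∂x = x/18,
  ∂F/∂y = -y/2.

Since d/dx[F] = ∂F/∂x + (∂F/∂y)·y' = 0, solve for y':
  (∂F/∂y)·y' = -∂F/∂x
  dy/dx = -(∂F/∂x)/(∂F/∂y) = -(x/18)/(-y/2) = x/(9y)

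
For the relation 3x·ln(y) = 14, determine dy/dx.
Take d/dx of both sides. Since y is implicitly a function of x, the chain rule attaches a y' = dy/dx factor whenever we differentiate through y.

Set F(x, y) = (left side) − (right side), so the curve is F = 0. Differentiating each term of F:
  d/dx[3x·ln(y)] = 3x·y'/y + 3ln(y)
  d/dx[-14] = 0

Collecting, the y'-free part is the partial derivative in x and the y' coefficient is the partial derivative in y:
  ∂F/∂x = 3ln(y)
  ∂F/∂y = 3x/y

so d/dx[F(x, y(x))] = ∂F/∂x + (∂F/∂y)·y' = 0. Rearranging,
  dy/dx = -(∂F/∂x)/(∂F/∂y) = -(3ln(y))/(3x/y) = -y·ln(y)/x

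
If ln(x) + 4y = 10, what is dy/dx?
Differentiate both sides with respect to x, treating y as y(x). By the chain rule, any term containing y contributes a factor of y' = dy/dx when we differentiate it.

Move every term to one side and write the relation as F(x, y) = 0. Term by term,
  d/dx[4y] = 4·y'
  d/dx[ln(x)] = 1/x
  d/dx[-10] = 0

The pieces without y' make up ∂F/∂x and the coefficient of y' is ∂F/∂y:
  ∂F/∂x = 1/x,
  ∂F/∂y = 4.

Since d/dx[F] = ∂F/∂x + (∂F/∂y)·y' = 0, solve for y':
  (∂F/∂y)·y' = -∂F/∂x
  dy/dx = -(∂F/∂x)/(∂F/∂y) = -(1/x)/(4) = -1/(4x)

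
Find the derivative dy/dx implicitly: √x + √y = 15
Take d/dx of both sides. Since y is implicitly a function of x, the chain rule attaches a y' = dy/dx factor whenever we differentiate through y.

Set F(x, y) = (left side) − (right side), so the curve is F = 0. Differentiating each term of F:
  d/dx[√(x)] = 1/(2√(x))
  d/dx[√(y)] = y'/(2√(y))
  d/dx[-15] = 0

Collecting, the y'-free part is the partial derivative in x and the y' coefficient is the partial derivative in y:
  ∂F/∂x = 1/(2√(x))
  ∂F/∂y = 1/(2√(y))

so d/dx[F(x, y(x))] = ∂F/∂x + (∂F/∂y)·y' = 0. Rearranging,
  dy/dx = -(∂F/∂x)/(∂F/∂y) = -(1/(2√(x)))/(1/(2√(y))) = -√(y)/√(x)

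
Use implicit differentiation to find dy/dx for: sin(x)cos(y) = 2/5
Differentiate the relation implicitly: treat y = y(x) and apply the chain rule, so every y-derivative picks up a y' = dy/dx factor.

With everything moved to the left-hand side, differentiate term by term:
  d/dx[sin(x)·cos(y)] = -y'·sin(x)·sin(y) + cos(x)·cos(y)
  d/dx[-2/5] = 0

Separating the contributions that come from x directly and those that come through y:
  without y':      cos(x)·cos(y)
  multiplying y':  -sin(x)·sin(y)

so (cos(x)·cos(y)) + (-sin(x)·sin(y))·y' = 0, and therefore
  dy/dx = -(cos(x)·cos(y))/(-sin(x)·sin(y)) = 1/(tan(x)·tan(y))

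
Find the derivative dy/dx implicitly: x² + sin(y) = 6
Take d/dx of both sides. Since y is implicitly a function of x, the chain rule attaches a y' = dy/dx factor whenever we differentiate through y.

Set F(x, y) = (left side) − (right side), so the curve is F = 0. Differentiating each term of F:
  d/dx[x^2] = 2x
  d/dx[sin(y)] = y'·cos(y)
  d/dx[-6] = 0

Collecting, the y'-free part is the partial derivative in x and the y' coefficient is the partial derivative in y:
  ∂F/∂x = 2x
  ∂F/∂y = cos(y)

so d/dx[F(x, y(x))] = ∂F/∂x + (∂F/∂y)·y' = 0. Rearranging,
  dy/dx = -(∂F/∂x)/(∂F/∂y) = -(2x)/(cos(y)) = -2x/cos(y)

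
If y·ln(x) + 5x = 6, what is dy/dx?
Apply d/dx to both sides, remembering that y depends on x. Each occurrence of y therefore brings in a y' = dy/dx via the chain rule.

With F(x, y) equal to the left-hand side minus the right, differentiate F term by term:
  d/dx[5x] = 5
  d/dx[y·ln(x)] = y'·ln(x) + y/x
  d/dx[-6] = 0
Adding these up, d/dx[F] = 0 becomes
  (5 + y/x) + (ln(x))·y' = 0,
so isolating y',
  dy/dx = -(5 + y/x)/(ln(x))
        = -((5x + y)/x)/(ln(x)) = (-5x - y)/(x·ln(x))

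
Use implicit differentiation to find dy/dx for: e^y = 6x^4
Differentiate both sides with respect to x, treating y as y(x). By the chain rule, any term containing y contributes a factor of y' = dy/dx when we differentiate it.

Move every term to one side and write the relation as F(x, y) = 0. Term by term,
  d/dx[-6x^4] = -24x^3
  d/dx[e^(y)] = y'·e^(y)

The pieces without y' make up ∂F/∂x and the coefficient of y' is ∂F/∂y:
  ∂F/∂x = -24x^3,
  ∂F/∂y = e^(y).

Since d/dx[F] = ∂F/∂x + (∂F/∂y)·y' = 0, solve for y':
  (∂F/∂y)·y' = -∂F/∂x
  dy/dx = -(∂F/∂x)/(∂F/∂y) = -(-24x^3)/(e^(y)) = 24x^3e^(-y)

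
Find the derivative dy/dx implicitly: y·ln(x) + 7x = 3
Differentiate the relation implicitly: treat y = y(x) and apply the chain rule, so every y-derivative picks up a y' = dy/dx factor.

With everything moved to the left-hand side, differentiate term by term:
  d/dx[7x] = 7
  d/dx[y·ln(x)] = y'·ln(x) + y/x
  d/dx[-3] = 0

Separating the contributions that come from x directly and those that come through y:
  without y':      7 + y/x
  multiplying y':  ln(x)

so (7 + y/x) + (ln(x))·y' = 0, and therefore
  dy/dx = -(7 + y/x)/(ln(x))
        = -((7x + y)/x)/(ln(x)) = (-7x - y)/(x·ln(x))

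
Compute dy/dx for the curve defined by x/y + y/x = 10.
Differentiate the relation implicitly: treat y = y(x) and apply the chain rule, so every y-derivative picks up a y' = dy/dx factor.

With everything moved to the left-hand side, differentiate term by term:
  d/dx[x/y] = -x·y'/y^2 + 1/y
  d/dx[y/x] = y'/x - y/x^2
  d/dx[-10] = 0

Separating the contributions that come from x directly and those that come through y:
  without y':      1/y - y/x^2
  multiplying y':  -x/y^2 + 1/x

so (1/y - y/x^2) + (-x/y^2 + 1/x)·y' = 0, and therefore
  dy/dx = -(1/y - y/x^2)/(-x/y^2 + 1/x)
        = -((x - y)(x + y)/(x^2y))/(-(x - y)(x + y)/(xy^2)) = y/x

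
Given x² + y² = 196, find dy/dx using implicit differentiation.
Take d/dx of both sides. Since y is implicitly a function of x, the chain rule attaches a y' = dy/dx factor whenever we differentiate through y.

Set F(x, y) = (left side) − (right side), so the curve is F = 0. Differentiating each term of F:
  d/dx[x^2] = 2x
  d/dx[y^2] = 2y·y'
  d/dx[-196] = 0

Collecting, the y'-free part is the partial derivative in x and the y' coefficient is the partial derivative in y:
  ∂F/∂x = 2x
  ∂F/∂y = 2y

so d/dx[F(x, y(x))] = ∂F/∂x + (∂F/∂y)·y' = 0. Rearranging,
  dy/dx = -(∂F/∂x)/(∂F/∂y) = -(2x)/(2y) = -x/y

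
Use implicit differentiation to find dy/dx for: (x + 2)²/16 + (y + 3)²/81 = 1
Differentiate the relation implicitly: treat y = y(x) and apply the chain rule, so every y-derivative picks up a y' = dy/dx factor.

With everything moved to the left-hand side, differentiate term by term:
  d/dx[(x + 2)^2/16] = x/8 + 1/4
  d/dx[(y + 3)^2/81] = 2·y'(y + 3)/81
  d/dx[-1] = 0

Separating the contributions that come from x directly and those that come through y:
  without y':      x/8 + 1/4
  multiplying y':  2y/81 + 2/27

so (x/8 + 1/4) + (2y/81 + 2/27)·y' = 0, and therefore
  dy/dx = -(x/8 + 1/4)/(2y/81 + 2/27)
        = -((x + 2)/8)/(2(y + 3)/81) = 81(-x - 2)/(16(y + 3))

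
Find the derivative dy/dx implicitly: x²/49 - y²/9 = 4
Differentiate the relation implicitly: treat y = y(x) and apply the chain rule, so every y-derivative picks up a y' = dy/dx factor.

With everything moved to the left-hand side, differentiate term by term:
  d/dx[x^2/49] = 2x/49
  d/dx[-y^2/9] = -2y·y'/9
  d/dx[-4] = 0

Separating the contributions that come from x directly and those that come through y:
  without y':      2x/49
  multiplying y':  -2y/9

so (2x/49) + (-2y/9)·y' = 0, and therefore
  dy/dx = -(2x/49)/(-2y/9) = 9x/(49y)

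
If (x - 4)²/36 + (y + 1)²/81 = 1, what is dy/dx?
Take d/dx of both sides. Since y is implicitly a function of x, the chain rule attaches a y' = dy/dx factor whenever we differentiate through y.

Set F(x, y) = (left side) − (right side), so the curve is F = 0. Differentiating each term of F:
  d/dx[(x - 4)^2/36] = x/18 - 2/9
  d/dx[(y + 1)^2/81] = 2·y'(y + 1)/81
  d/dx[-1] = 0

Collecting, the y'-free part is the partial derivative in x and the y' coefficient is the partial derivative in y:
  ∂F/∂x = x/18 - 2/9
  ∂F/∂y = 2y/81 + 2/81

so d/dx[F(x, y(x))] = ∂F/∂x + (∂F/∂y)·y' = 0. Rearranging,
  dy/dx = -(∂F/∂x)/(∂F/∂y) = -(x/18 - 2/9)/(2y/81 + 2/81)
        = -((x - 4)/18)/(2(y + 1)/81) = 9(4 - x)/(4(y + 1))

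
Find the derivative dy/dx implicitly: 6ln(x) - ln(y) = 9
Differentiate the relation implicitly: treat y = y(x) and apply the chain rule, so every y-derivative picks up a y' = dy/dx factor.

With everything moved to the left-hand side, differentiate term by term:
  d/dx[6ln(x)] = 6/x
  d/dx[-ln(y)] = -y'/y
  d/dx[-9] = 0

Separating the contributions that come from x directly and those that come through y:
  without y':      6/x
  multiplying y':  -1/y

so (6/x) + (-1/y)·y' = 0, and therefore
  dy/dx = -(6/x)/(-1/y) = 6y/x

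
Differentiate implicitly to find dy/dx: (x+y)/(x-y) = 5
Apply d/dx to both sides, remembering that y depends on x. Each occurrence of y therefore brings in a y' = dy/dx via the chain rule.

With F(x, y) equal to the left-hand side minus the right, differentiate F term by term:
  d/dx[(x + y)/(x - y)] = (y' + 1)/(x - y) + (x + y)(y' - 1)/(x - y)^2
  d/dx[-5] = 0
Adding these up, d/dx[F] = 0 becomes
  (1/(x - y) - (x + y)/(x - y)^2) + (1/(x - y) + (x + y)/(x - y)^2)·y' = 0,
so isolating y',
  dy/dx = -(1/(x - y) - (x + y)/(x - y)^2)/(1/(x - y) + (x + y)/(x - y)^2)
        = -(-2y/(x - y)^2)/(2x/(x - y)^2) = y/x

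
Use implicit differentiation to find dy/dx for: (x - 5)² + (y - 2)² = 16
Apply d/dx to both sides, remembering that y depends on x. Each occurrence of y therefore brings in a y' = dy/dx via the chain rule.

With F(x, y) equal to the left-hand side minus the right, differentiate F term by term:
  d/dx[(x - 5)^2] = 2x - 10
  d/dx[(y - 2)^2] = 2·y'(y - 2)
  d/dx[-16] = 0
Adding these up, d/dx[F] = 0 becomes
  (2x - 10) + (2y - 4)·y' = 0,
so isolating y',
  dy/dx = -(2x - 10)/(2y - 4) = (5 - x)/(y - 2)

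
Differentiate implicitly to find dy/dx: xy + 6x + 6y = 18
Differentiate both sides with respect to x, treating y as y(x). By the chain rule, any term containing y contributes a factor of y' = dy/dx when we differentiate it.

Move every term to one side and write the relation as F(x, y) = 0. Term by term,
  d/dx[xy] = x·y' + y
  d/dx[6x] = 6
  d/dx[6y] = 6·y'
  d/dx[-18] = 0

The pieces without y' make up ∂F/∂x and the coefficient of y' is ∂F/∂y:
  ∂F/∂x = y + 6,
  ∂F/∂y = x + 6.

Since d/dx[F] = ∂F/∂x + (∂F/∂y)·y' = 0, solve for y':
  (∂F/∂y)·y' = -∂F/∂x
  dy/dx = -(∂F/∂x)/(∂F/∂y) = -(y + 6)/(x + 6) = (-y - 6)/(x + 6)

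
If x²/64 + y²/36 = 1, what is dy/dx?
Apply d/dx to both sides, remembering that y depends on x. Each occurrence of y therefore brings in a y' = dy/dx via the chain rule.

With F(x, y) equal to the left-hand side minus the right, differentiate F term by term:
  d/dx[x^2/64] = x/32
  d/dx[y^2/36] = y·y'/18
  d/dx[-1] = 0
Adding these up, d/dx[F] = 0 becomes
  (x/32) + (y/18)·y' = 0,
so isolating y',
  dy/dx = -(x/32)/(y/18) = -9x/(16y)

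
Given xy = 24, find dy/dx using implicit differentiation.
Differentiate the relation implicitly: treat y = y(x) and apply the chain rule, so every y-derivative picks up a y' = dy/dx factor.

With everything moved to the left-hand side, differentiate term by term:
  d/dx[xy] = x·y' + y
  d/dx[-24] = 0

Separating the contributions that come from x directly and those that come through y:
  without y':      y
  multiplying y':  x

so (y) + (x)·y' = 0, and therefore
  dy/dx = -(y)/(x) = -y/x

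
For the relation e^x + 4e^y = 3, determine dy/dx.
Differentiate both sides with respect to x, treating y as y(x). By the chain rule, any term containing y contributes a factor of y' = dy/dx when we differentiate it.

Move every term to one side and write the relation as F(x, y) = 0. Term by term,
  d/dx[e^(x)] = e^(x)
  d/dx[4e^(y)] = 4·y'·e^(y)
  d/dx[-3] = 0

The pieces without y' make up ∂F/∂x and the coefficient of y' is ∂F/∂y:
  ∂F/∂x = e^(x),
  ∂F/∂y = 4e^(y).

Since d/dx[F] = ∂F/∂x + (∂F/∂y)·y' = 0, solve for y':
  (∂F/∂y)·y' = -∂F/∂x
  dy/dx = -(∂F/∂x)/(∂F/∂y) = -(e^(x))/(4e^(y)) = -e^(x - y)/4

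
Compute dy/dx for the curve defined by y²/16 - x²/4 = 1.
Take d/dx of both sides. Since y is implicitly a function of x, the chain rule attaches a y' = dy/dx factor whenever we differentiate through y.

Set F(x, y) = (left side) − (right side), so the curve is F = 0. Differentiating each term of F:
  d/dx[-x^2/4] = -x/2
  d/dx[y^2/16] = y·y'/8
  d/dx[-1] = 0

Collecting, the y'-free part is the partial derivative in x and the y' coefficient is the partial derivative in y:
  ∂F/∂x = -x/2
  ∂F/∂y = y/8

so d/dx[F(x, y(x))] = ∂F/∂x + (∂F/∂y)·y' = 0. Rearranging,
  dy/dx = -(∂F/∂x)/(∂F/∂y) = -(-x/2)/(y/8) = 4x/y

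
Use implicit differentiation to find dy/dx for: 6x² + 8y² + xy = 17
Differentiate both sides with respect to x, treating y as y(x). By the chain rule, any term containing y contributes a factor of y' = dy/dx when we differentiate it.

Move every term to one side and write the relation as F(x, y) = 0. Term by term,
  d/dx[6x^2] = 12x
  d/dx[xy] = x·y' + y
  d/dx[8y^2] = 16y·y'
  d/dx[-17] = 0

The pieces without y' make up ∂F/∂x and the coefficient of y' is ∂F/∂y:
  ∂F/∂x = 12x + y,
  ∂F/∂y = x + 16y.

Since d/dx[F] = ∂F/∂x + (∂F/∂y)·y' = 0, solve for y':
  (∂F/∂y)·y' = -∂F/∂x
  dy/dx = -(∂F/∂x)/(∂F/∂y) = -(12x + y)/(x + 16y) = (-12x - y)/(x + 16y)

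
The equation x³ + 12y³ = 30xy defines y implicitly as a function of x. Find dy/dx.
Differentiate the relation implicitly: treat y = y(x) and apply the chain rule, so every y-derivative picks up a y' = dy/dx factor.

With everything moved to the left-hand side, differentiate term by term:
  d/dx[x^3] = 3x^2
  d/dx[-30xy] = -30x·y' - 30y
  d/dx[12y^3] = 36y^2·y'

Separating the contributions that come from x directly and those that come through y:
  without y':      3x^2 - 30y
  multiplying y':  -30x + 36y^2

so (3x^2 - 30y) + (-30x + 36y^2)·y' = 0, and therefore
  dy/dx = -(3x^2 - 30y)/(-30x + 36y^2) = (x^2 - 10y)/(2(5x - 6y^2))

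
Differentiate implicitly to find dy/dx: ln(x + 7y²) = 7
Apply d/dx to both sides, remembering that y depends on x. Each occurrence of y therefore brings in a y' = dy/dx via the chain rule.

With F(x, y) equal to the left-hand side minus the right, differentiate F term by term:
  d/dx[ln(x + 7y^2)] = (14y·y' + 1)/(x + 7y^2)
  d/dx[-7] = 0
Adding these up, d/dx[F] = 0 becomes
  (1/(x + 7y^2)) + (14y/(x + 7y^2))·y' = 0,
so isolating y',
  dy/dx = -(1/(x + 7y^2))/(14y/(x + 7y^2)) = -1/(14y)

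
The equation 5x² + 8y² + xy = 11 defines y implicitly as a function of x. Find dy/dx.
Apply d/dx to both sides, remembering that y depends on x. Each occurrence of y therefore brings in a y' = dy/dx via the chain rule.

With F(x, y) equal to the left-hand side minus the right, differentiate F term by term:
  d/dx[5x^2] = 10x
  d/dx[xy] = x·y' + y
  d/dx[8y^2] = 16y·y'
  d/dx[-11] = 0
Adding these up, d/dx[F] = 0 becomes
  (10x + y) + (x + 16y)·y' = 0,
so isolating y',
  dy/dx = -(10x + y)/(x + 16y) = (-10x - y)/(x + 16y)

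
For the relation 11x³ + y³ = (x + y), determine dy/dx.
Differentiate both sides with respect to x, treating y as y(x). By the chain rule, any term containing y contributes a factor of y' = dy/dx when we differentiate it.

Move every term to one side and write the relation as F(x, y) = 0. Term by term,
  d/dx[11x^3] = 33x^2
  d/dx[-x] = -1
  d/dx[y^3] = 3y^2·y'
  d/dx[-y] = -y'

The pieces without y' make up ∂F/∂x and the coefficient of y' is ∂F/∂y:
  ∂F/∂x = 33x^2 - 1,
  ∂F/∂y = 3y^2 - 1.

Since d/dx[F] = ∂F/∂x + (∂F/∂y)·y' = 0, solve for y':
  (∂F/∂y)·y' = -∂F/∂x
  dy/dx = -(∂F/∂x)/(∂F/∂y) = -(33x^2 - 1)/(3y^2 - 1) = (1 - 33x^2)/(3y^2 - 1)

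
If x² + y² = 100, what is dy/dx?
Apply d/dx to both sides, remembering that y depends on x. Each occurrence of y therefore brings in a y' = dy/dx via the chain rule.

With F(x, y) equal to the left-hand side minus the right, differentiate F term by term:
  d/dx[x^2] = 2x
  d/dx[y^2] = 2y·y'
  d/dx[-100] = 0
Adding these up, d/dx[F] = 0 becomes
  (2x) + (2y)·y' = 0,
so isolating y',
  dy/dx = -(2x)/(2y) = -x/y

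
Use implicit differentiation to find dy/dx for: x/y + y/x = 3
Take d/dx of both sides. Since y is implicitly a function of x, the chain rule attaches a y' = dy/dx factor whenever we differentiate through y.

Set F(x, y) = (left side) − (right side), so the curve is F = 0. Differentiating each term of F:
  d/dx[x/y] = -x·y'/y^2 + 1/y
  d/dx[y/x] = y'/x - y/x^2
  d/dx[-3] = 0

Collecting, the y'-free part is the partial derivative in x and the y' coefficient is the partial derivative in y:
  ∂F/∂x = 1/y - y/x^2
  ∂F/∂y = -x/y^2 + 1/x

so d/dx[F(x, y(x))] = ∂F/∂x + (∂F/∂y)·y' = 0. Rearranging,
  dy/dx = -(∂F/∂x)/(∂F/∂y) = -(1/y - y/x^2)/(-x/y^2 + 1/x)
        = -((x - y)(x + y)/(x^2y))/(-(x - y)(x + y)/(xy^2)) = y/x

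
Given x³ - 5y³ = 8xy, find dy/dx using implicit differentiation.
Apply d/dx to both sides, remembering that y depends on x. Each occurrence of y therefore brings in a y' = dy/dx via the chain rule.

With F(x, y) equal to the left-hand side minus the right, differentiate F term by term:
  d/dx[x^3] = 3x^2
  d/dx[-8xy] = -8x·y' - 8y
  d/dx[-5y^3] = -15y^2·y'
Adding these up, d/dx[F] = 0 becomes
  (3x^2 - 8y) + (-8x - 15y^2)·y' = 0,
so isolating y',
  dy/dx = -(3x^2 - 8y)/(-8x - 15y^2) = (3x^2 - 8y)/(8x + 15y^2)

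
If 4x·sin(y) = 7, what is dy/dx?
Apply d/dx to both sides, remembering that y depends on x. Each occurrence of y therefore brings in a y' = dy/dx via the chain rule.

With F(x, y) equal to the left-hand side minus the right, differentiate F term by term:
  d/dx[4x·sin(y)] = 4x·y'·cos(y) + 4sin(y)
  d/dx[-7] = 0
Adding these up, d/dx[F] = 0 becomes
  (4sin(y)) + (4x·cos(y))·y' = 0,
so isolating y',
  dy/dx = -(4sin(y))/(4x·cos(y)) = -tan(y)/x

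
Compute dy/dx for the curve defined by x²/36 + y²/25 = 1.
Take d/dx of both sides. Since y is implicitly a function of x, the chain rule attaches a y' = dy/dx factor whenever we differentiate through y.

Set F(x, y) = (left side) − (right side), so the curve is F = 0. Differentiating each term of F:
  d/dx[x^2/36] = x/18
  d/dx[y^2/25] = 2y·y'/25
  d/dx[-1] = 0

Collecting, the y'-free part is the partial derivative in x and the y' coefficient is the partial derivative in y:
  ∂F/∂x = x/18
  ∂F/∂y = 2y/25

so d/dx[F(x, y(x))] = ∂F/∂x + (∂F/∂y)·y' = 0. Rearranging,
  dy/dx = -(∂F/∂x)/(∂F/∂y) = -(x/18)/(2y/25) = -25x/(36y)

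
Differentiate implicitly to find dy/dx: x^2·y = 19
Take d/dx of both sides. Since y is implicitly a function of x, the chain rule attaches a y' = dy/dx factor whenever we differentiate through y.

Set F(x, y) = (left side) − (right side), so the curve is F = 0. Differentiating each term of F:
  d/dx[x^2y] = x^2·y' + 2xy
  d/dx[-19] = 0

Collecting, the y'-free part is the partial derivative in x and the y' coefficient is the partial derivative in y:
  ∂F/∂x = 2xy
  ∂F/∂y = x^2

so d/dx[F(x, y(x))] = ∂F/∂x + (∂F/∂y)·y' = 0. Rearranging,
  dy/dx = -(∂F/∂x)/(∂F/∂y) = -(2xy)/(x^2) = -2y/x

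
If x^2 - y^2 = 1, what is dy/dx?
Apply d/dx to both sides, remembering that y depends on x. Each occurrence of y therefore brings in a y' = dy/dx via the chain rule.

With F(x, y) equal to the left-hand side minus the right, differentiate F term by term:
  d/dx[x^2] = 2x
  d/dx[-y^2] = -2y·y'
  d/dx[-1] = 0
Adding these up, d/dx[F] = 0 becomes
  (2x) + (-2y)·y' = 0,
so isolating y',
  dy/dx = -(2x)/(-2y) = x/y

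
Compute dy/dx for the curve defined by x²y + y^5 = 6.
Apply d/dx to both sides, remembering that y depends on x. Each occurrence of y therefore brings in a y' = dy/dx via the chain rule.

With F(x, y) equal to the left-hand side minus the right, differentiate F term by term:
  d/dx[x^2y] = x^2·y' + 2xy
  d/dx[y^5] = 5y^4·y'
  d/dx[-6] = 0
Adding these up, d/dx[F] = 0 becomes
  (2xy) + (x^2 + 5y^4)·y' = 0,
so isolating y',
  dy/dx = -(2xy)/(x^2 + 5y^4) = -2xy/(x^2 + 5y^4)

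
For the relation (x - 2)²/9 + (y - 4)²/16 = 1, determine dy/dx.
Take d/dx of both sides. Since y is implicitly a function of x, the chain rule attaches a y' = dy/dx factor whenever we differentiate through y.

Set F(x, y) = (left side) − (right side), so the curve is F = 0. Differentiating each term of F:
  d/dx[(x - 2)^2/9] = 2x/9 - 4/9
  d/dx[(y - 4)^2/16] = y'(y - 4)/8
  d/dx[-1] = 0

Collecting, the y'-free part is the partial derivative in x and the y' coefficient is the partial derivative in y:
  ∂F/∂x = 2x/9 - 4/9
  ∂F/∂y = y/8 - 1/2

so d/dx[F(x, y(x))] = ∂F/∂x + (∂F/∂y)·y' = 0. Rearranging,
  dy/dx = -(∂F/∂x)/(∂F/∂y) = -(2x/9 - 4/9)/(y/8 - 1/2)
        = -(2(x - 2)/9)/((y - 4)/8) = 16(2 - x)/(9(y - 4))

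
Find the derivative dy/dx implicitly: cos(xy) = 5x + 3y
Differentiate the relation implicitly: treat y = y(x) and apply the chain rule, so every y-derivative picks up a y' = dy/dx factor.

With everything moved to the left-hand side, differentiate term by term:
  d/dx[-5x] = -5
  d/dx[-3y] = -3·y'
  d/dx[cos(xy)] = -(x·y' + y)·sin(xy)

Separating the contributions that come from x directly and those that come through y:
  without y':      -y·sin(xy) - 5
  multiplying y':  -x·sin(xy) - 3

so (-y·sin(xy) - 5) + (-x·sin(xy) - 3)·y' = 0, and therefore
  dy/dx = -(-y·sin(xy) - 5)/(-x·sin(xy) - 3) = -(y·sin(xy) + 5)/(x·sin(xy) + 3)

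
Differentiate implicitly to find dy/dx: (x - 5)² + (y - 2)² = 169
Differentiate the relation implicitly: treat y = y(x) and apply the chain rule, so every y-derivative picks up a y' = dy/dx factor.

With everything moved to the left-hand side, differentiate term by term:
  d/dx[(x - 5)^2] = 2x - 10
  d/dx[(y - 2)^2] = 2·y'(y - 2)
  d/dx[-169] = 0

Separating the contributions that come from x directly and those that come through y:
  without y':      2x - 10
  multiplying y':  2y - 4

so (2x - 10) + (2y - 4)·y' = 0, and therefore
  dy/dx = -(2x - 10)/(2y - 4) = (5 - x)/(y - 2)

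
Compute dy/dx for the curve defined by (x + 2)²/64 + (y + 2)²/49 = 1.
Differentiate both sides with respect to x, treating y as y(x). By the chain rule, any term containing y contributes a factor of y' = dy/dx when we differentiate it.

Move every term to one side and write the relation as F(x, y) = 0. Term by term,
  d/dx[(x + 2)^2/64] = x/32 + 1/16
  d/dx[(y + 2)^2/49] = 2·y'(y + 2)/49
  d/dx[-1] = 0

The pieces without y' make up ∂F/∂x and the coefficient of y' is ∂F/∂y:
  ∂F/∂x = x/32 + 1/16,
  ∂F/∂y = 2y/49 + 4/49.

Since d/dx[F] = ∂F/∂x + (∂F/∂y)·y' = 0, solve for y':
  (∂F/∂y)·y' = -∂F/∂x
  dy/dx = -(∂F/∂x)/(∂F/∂y) = -(x/32 + 1/16)/(2y/49 + 4/49)
        = -((x + 2)/32)/(2(y + 2)/49) = 49(-x - 2)/(64(y + 2))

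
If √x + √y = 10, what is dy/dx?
Take d/dx of both sides. Since y is implicitly a function of x, the chain rule attaches a y' = dy/dx factor whenever we differentiate through y.

Set F(x, y) = (left side) − (right side), so the curve is F = 0. Differentiating each term of F:
  d/dx[√(x)] = 1/(2√(x))
  d/dx[√(y)] = y'/(2√(y))
  d/dx[-10] = 0

Collecting, the y'-free part is the partial derivative in x and the y' coefficient is the partial derivative in y:
  ∂F/∂x = 1/(2√(x))
  ∂F/∂y = 1/(2√(y))

so d/dx[F(x, y(x))] = ∂F/∂x + (∂F/∂y)·y' = 0. Rearranging,
  dy/dx = -(∂F/∂x)/(∂F/∂y) = -(1/(2√(x)))/(1/(2√(y))) = -√(y)/√(x)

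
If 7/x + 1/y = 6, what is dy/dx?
Differentiate the relation implicitly: treat y = y(x) and apply the chain rule, so every y-derivative picks up a y' = dy/dx factor.

With everything moved to the left-hand side, differentiate term by term:
  d/dx[1/y] = -y'/y^2
  d/dx[7/x] = -7/x^2
  d/dx[-6] = 0

Separating the contributions that come from x directly and those that come through y:
  without y':      -7/x^2
  multiplying y':  -1/y^2

so (-7/x^2) + (-1/y^2)·y' = 0, and therefore
  dy/dx = -(-7/x^2)/(-1/y^2) = -7y^2/x^2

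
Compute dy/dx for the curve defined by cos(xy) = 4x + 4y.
Differentiate both sides with respect to x, treating y as y(x). By the chain rule, any term containing y contributes a factor of y' = dy/dx when we differentiate it.

Move every term to one side and write the relation as F(x, y) = 0. Term by term,
  d/dx[-4x] = -4
  d/dx[-4y] = -4·y'
  d/dx[cos(xy)] = -(x·y' + y)·sin(xy)

The pieces without y' make up ∂F/∂x and the coefficient of y' is ∂F/∂y:
  ∂F/∂x = -y·sin(xy) - 4,
  ∂F/∂y = -x·sin(xy) - 4.

Since d/dx[F] = ∂F/∂x + (∂F/∂y)·y' = 0, solve for y':
  (∂F/∂y)·y' = -∂F/∂x
  dy/dx = -(∂F/∂x)/(∂F/∂y) = -(-y·sin(xy) - 4)/(-x·sin(xy) - 4) = -(y·sin(xy) + 4)/(x·sin(xy) + 4)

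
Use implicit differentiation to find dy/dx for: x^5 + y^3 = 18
Apply d/dx to both sides, remembering that y depends on x. Each occurrence of y therefore brings in a y' = dy/dx via the chain rule.

With F(x, y) equal to the left-hand side minus the right, differentiate F term by term:
  d/dx[x^5] = 5x^4
  d/dx[y^3] = 3y^2·y'
  d/dx[-18] = 0
Adding these up, d/dx[F] = 0 becomes
  (5x^4) + (3y^2)·y' = 0,
so isolating y',
  dy/dx = -(5x^4)/(3y^2) = -5x^4/(3y^2)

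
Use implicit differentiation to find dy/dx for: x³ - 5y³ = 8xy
Differentiate the relation implicitly: treat y = y(x) and apply the chain rule, so every y-derivative picks up a y' = dy/dx factor.

With everything moved to the left-hand side, differentiate term by term:
  d/dx[x^3] = 3x^2
  d/dx[-8xy] = -8x·y' - 8y
  d/dx[-5y^3] = -15y^2·y'

Separating the contributions that come from x directly and those that come through y:
  without y':      3x^2 - 8y
  multiplying y':  -8x - 15y^2

so (3x^2 - 8y) + (-8x - 15y^2)·y' = 0, and therefore
  dy/dx = -(3x^2 - 8y)/(-8x - 15y^2) = (3x^2 - 8y)/(8x + 15y^2)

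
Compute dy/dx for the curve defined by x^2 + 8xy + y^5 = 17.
Differentiate both sides with respect to x, treating y as y(x). By the chain rule, any term containing y contributes a factor of y' = dy/dx when we differentiate it.

Move every term to one side and write the relation as F(x, y) = 0. Term by term,
  d/dx[x^2] = 2x
  d/dx[8xy] = 8x·y' + 8y
  d/dx[y^5] = 5y^4·y'
  d/dx[-17] = 0

The pieces without y' make up ∂F/∂x and the coefficient of y' is ∂F/∂y:
  ∂F/∂x = 2x + 8y,
  ∂F/∂y = 8x + 5y^4.

Since d/dx[F] = ∂F/∂x + (∂F/∂y)·y' = 0, solve for y':
  (∂F/∂y)·y' = -∂F/∂x
  dy/dx = -(∂F/∂x)/(∂F/∂y) = -(2x + 8y)/(8x + 5y^4) = 2(-x - 4y)/(8x + 5y^4)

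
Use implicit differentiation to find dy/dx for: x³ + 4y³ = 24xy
Differentiate both sides with respect to x, treating y as y(x). By the chain rule, any term containing y contributes a factor of y' = dy/dx when we differentiate it.

Move every term to one side and write the relation as F(x, y) = 0. Term by term,
  d/dx[x^3] = 3x^2
  d/dx[-24xy] = -24x·y' - 24y
  d/dx[4y^3] = 12y^2·y'

The pieces without y' make up ∂F/∂x and the coefficient of y' is ∂F/∂y:
  ∂F/∂x = 3x^2 - 24y,
  ∂F/∂y = -24x + 12y^2.

Since d/dx[F] = ∂F/∂x + (∂F/∂y)·y' = 0, solve for y':
  (∂F/∂y)·y' = -∂F/∂x
  dy/dx = -(∂F/∂x)/(∂F/∂y) = -(3x^2 - 24y)/(-24x + 12y^2) = (x^2 - 8y)/(4(2x - y^2))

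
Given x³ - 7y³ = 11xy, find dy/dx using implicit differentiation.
Take d/dx of both sides. Since y is implicitly a function of x, the chain rule attaches a y' = dy/dx factor whenever we differentiate through y.

Set F(x, y) = (left side) − (right side), so the curve is F = 0. Differentiating each term of F:
  d/dx[x^3] = 3x^2
  d/dx[-11xy] = -11x·y' - 11y
  d/dx[-7y^3] = -21y^2·y'

Collecting, the y'-free part is the partial derivative in x and the y' coefficient is the partial derivative in y:
  ∂F/∂x = 3x^2 - 11y
  ∂F/∂y = -11x - 21y^2

so d/dx[F(x, y(x))] = ∂F/∂x + (∂F/∂y)·y' = 0. Rearranging,
  dy/dx = -(∂F/∂x)/(∂F/∂y) = -(3x^2 - 11y)/(-11x - 21y^2) = (3x^2 - 11y)/(11x + 21y^2)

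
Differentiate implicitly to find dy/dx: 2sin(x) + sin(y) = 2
Take d/dx of both sides. Since y is implicitly a function of x, the chain rule attaches a y' = dy/dx factor whenever we differentiate through y.

Set F(x, y) = (left side) − (right side), so the curve is F = 0. Differentiating each term of F:
  d/dx[2sin(x)] = 2cos(x)
  d/dx[sin(y)] = y'·cos(y)
  d/dx[-2] = 0

Collecting, the y'-free part is the partial derivative in x and the y' coefficient is the partial derivative in y:
  ∂F/∂x = 2cos(x)
  ∂F/∂y = cos(y)

so d/dx[F(x, y(x))] = ∂F/∂x + (∂F/∂y)·y' = 0. Rearranging,
  dy/dx = -(∂F/∂x)/(∂F/∂y) = -(2cos(x))/(cos(y)) = -2cos(x)/cos(y)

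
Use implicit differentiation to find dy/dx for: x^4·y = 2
Apply d/dx to both sides, remembering that y depends on x. Each occurrence of y therefore brings in a y' = dy/dx via the chain rule.

With F(x, y) equal to the left-hand side minus the right, differentiate F term by term:
  d/dx[x^4y] = x^4·y' + 4x^3y
  d/dx[-2] = 0
Adding these up, d/dx[F] = 0 becomes
  (4x^3y) + (x^4)·y' = 0,
so isolating y',
  dy/dx = -(4x^3y)/(x^4) = -4y/x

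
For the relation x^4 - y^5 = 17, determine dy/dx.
Differentiate both sides with respect to x, treating y as y(x). By the chain rule, any term containing y contributes a factor of y' = dy/dx when we differentiate it.

Move every term to one side and write the relation as F(x, y) = 0. Term by term,
  d/dx[x^4] = 4x^3
  d/dx[-y^5] = -5y^4·y'
  d/dx[-17] = 0

The pieces without y' make up ∂F/∂x and the coefficient of y' is ∂F/∂y:
  ∂F/∂x = 4x^3,
  ∂F/∂y = -5y^4.

Since d/dx[F] = ∂F/∂x + (∂F/∂y)·y' = 0, solve for y':
  (∂F/∂y)·y' = -∂F/∂x
  dy/dx = -(∂F/∂x)/(∂F/∂y) = -(4x^3)/(-5y^4) = 4x^3/(5y^4)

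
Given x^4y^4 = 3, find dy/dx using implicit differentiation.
Apply d/dx to both sides, remembering that y depends on x. Each occurrence of y therefore brings in a y' = dy/dx via the chain rule.

With F(x, y) equal to the left-hand side minus the right, differentiate F term by term:
  d/dx[x^4y^4] = 4x^4y^3·y' + 4x^3y^4
  d/dx[-3] = 0
Adding these up, d/dx[F] = 0 becomes
  (4x^3y^4) + (4x^4y^3)·y' = 0,
so isolating y',
  dy/dx = -(4x^3y^4)/(4x^4y^3) = -y/x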